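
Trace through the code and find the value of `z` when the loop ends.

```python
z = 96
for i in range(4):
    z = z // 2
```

Let's trace through this code step by step.

Initialize: z = 96
Entering loop: for i in range(4):
After iteration 1: i = 0, z = 48
After iteration 2: i = 1, z = 24
After iteration 3: i = 2, z = 12
After iteration 4: i = 3, z = 6
Loop ends.

Final answer: 6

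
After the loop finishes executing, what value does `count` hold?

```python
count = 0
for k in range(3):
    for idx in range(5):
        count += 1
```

Let's trace through this code step by step.

Initialize: count = 0
Entering loop: for k in range(3):
After iteration 1: k = 0, count = 5
After iteration 2: k = 1, count = 10
After iteration 3: k = 2, count = 15
Loop ends.

Final answer: 15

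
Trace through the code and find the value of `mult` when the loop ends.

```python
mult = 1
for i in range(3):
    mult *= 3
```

Let's trace through this code step by step.

Initialize: mult = 1
Entering loop: for i in range(3):
After iteration 1: i = 0, mult = 3
After iteration 2: i = 1, mult = 9
After iteration 3: i = 2, mult = 27
Loop ends.

Final answer: 27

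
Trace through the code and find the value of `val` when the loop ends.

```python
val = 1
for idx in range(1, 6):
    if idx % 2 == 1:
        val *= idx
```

Let's trace through this code step by step.

Initialize: val = 1
Entering loop: for idx in range(1, 6):
After iteration 1: idx = 1, val = 1
After iteration 2: idx = 2, val = 1
After iteration 3: idx = 3, val = 3
After iteration 4: idx = 4, val = 3
After iteration 5: idx = 5, val = 15
Loop ends.

Final answer: 15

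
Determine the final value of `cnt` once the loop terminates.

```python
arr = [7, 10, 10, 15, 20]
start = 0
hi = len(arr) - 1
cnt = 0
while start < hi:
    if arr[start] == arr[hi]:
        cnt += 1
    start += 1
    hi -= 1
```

Let's trace through this code step by step.

Initialize: arr = [7, 10, 10, 15, 20]
Initialize: start = 0
Initialize: hi = 4
Initialize: cnt = 0
Entering loop: while start < hi:
After iteration 1: start = 1, hi = 3, cnt = 0
After iteration 2: start = 2, hi = 2, cnt = 0
Loop ends.

Final answer: 0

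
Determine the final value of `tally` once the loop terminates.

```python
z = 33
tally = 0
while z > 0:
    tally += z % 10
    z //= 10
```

Let's trace through this code step by step.

Initialize: z = 33
Initialize: tally = 0
Entering loop: while z > 0:
After iteration 1: z = 3, tally = 3
After iteration 2: z = 0, tally = 6
Loop ends.

Final answer: 6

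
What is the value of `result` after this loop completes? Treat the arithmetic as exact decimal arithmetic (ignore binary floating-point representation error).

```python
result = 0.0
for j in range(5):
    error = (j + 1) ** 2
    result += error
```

Let's trace through this code step by step.

Initialize: result = 0.0
Entering loop: for j in range(5):
After iteration 1: j = 0, result = 1.0, error = 1
After iteration 2: j = 1, result = 5.0, error = 4
After iteration 3: j = 2, result = 14.0, error = 9
After iteration 4: j = 3, result = 30.0, error = 16
After iteration 5: j = 4, result = 55.0, error = 25
Loop ends.

Final answer: 55.0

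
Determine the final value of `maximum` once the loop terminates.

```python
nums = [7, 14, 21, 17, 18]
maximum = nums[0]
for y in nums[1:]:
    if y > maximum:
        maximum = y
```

Let's trace through this code step by step.

Initialize: nums = [7, 14, 21, 17, 18]
Initialize: maximum = 7
Entering loop: for y in nums[1:]:
After iteration 1: y = 14, maximum = 14
After iteration 2: y = 21, maximum = 21
After iteration 3: y = 17, maximum = 21
After iteration 4: y = 18, maximum = 21
Loop ends.

Final answer: 21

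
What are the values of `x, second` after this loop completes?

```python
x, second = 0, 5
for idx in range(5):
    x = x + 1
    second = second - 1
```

Let's trace through this code step by step.

Initialize: x = 0
Initialize: second = 5
Entering loop: for idx in range(5):
After iteration 1: idx = 0, x = 1, second = 4
After iteration 2: idx = 1, x = 2, second = 3
After iteration 3: idx = 2, x = 3, second = 2
After iteration 4: idx = 3, x = 4, second = 1
After iteration 5: idx = 4, x = 5, second = 0
Loop ends.

Final answer: 5, 0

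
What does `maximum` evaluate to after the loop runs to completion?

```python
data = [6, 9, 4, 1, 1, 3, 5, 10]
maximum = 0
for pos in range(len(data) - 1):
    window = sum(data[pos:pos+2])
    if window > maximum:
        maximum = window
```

Let's trace through this code step by step.

Initialize: data = [6, 9, 4, 1, 1, 3, 5, 10]
Initialize: maximum = 0
Entering loop: for pos in range(len(data) - 1):
After iteration 1: pos = 0, maximum = 15, window = 15
After iteration 2: pos = 1, maximum = 15, window = 13
After iteration 3: pos = 2, maximum = 15, window = 5
After iteration 4: pos = 3, maximum = 15, window = 2
After iteration 5: pos = 4, maximum = 15, window = 4
After iteration 6: pos = 5, maximum = 15, window = 8
After iteration 7: pos = 6, maximum = 15, window = 15
Loop ends.

Final answer: 15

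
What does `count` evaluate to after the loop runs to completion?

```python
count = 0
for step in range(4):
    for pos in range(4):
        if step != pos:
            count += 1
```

Let's trace through this code step by step.

Initialize: count = 0
Entering loop: for step in range(4):
After iteration 1: step = 0, count = 3
After iteration 2: step = 1, count = 6
After iteration 3: step = 2, count = 9
After iteration 4: step = 3, count = 12
Loop ends.

Final answer: 12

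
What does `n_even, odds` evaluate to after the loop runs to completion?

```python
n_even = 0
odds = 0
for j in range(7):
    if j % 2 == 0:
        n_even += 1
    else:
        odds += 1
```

Let's trace through this code step by step.

Initialize: n_even = 0
Initialize: odds = 0
Entering loop: for j in range(7):
After iteration 1: j = 0, n_even = 1, odds = 0
After iteration 2: j = 1, n_even = 1, odds = 1
After iteration 3: j = 2, n_even = 2, odds = 1
After iteration 4: j = 3, n_even = 2, odds = 2
After iteration 5: j = 4, n_even = 3, odds = 2
After iteration 6: j = 5, n_even = 3, odds = 3
After iteration 7: j = 6, n_even = 4, odds = 3
Loop ends.

Final answer: 4, 3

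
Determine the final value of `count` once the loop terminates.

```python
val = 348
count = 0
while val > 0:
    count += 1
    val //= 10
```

Let's trace through this code step by step.

Initialize: val = 348
Initialize: count = 0
Entering loop: while val > 0:
After iteration 1: val = 34, count = 1
After iteration 2: val = 3, count = 2
After iteration 3: val = 0, count = 3
Loop ends.

Final answer: 3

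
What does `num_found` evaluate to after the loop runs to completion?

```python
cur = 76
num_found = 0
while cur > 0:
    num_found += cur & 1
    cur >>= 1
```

Let's trace through this code step by step.

Initialize: cur = 76
Initialize: num_found = 0
Entering loop: while cur > 0:
After iteration 1: cur = 38, num_found = 0
After iteration 2: cur = 19, num_found = 0
After iteration 3: cur = 9, num_found = 1
After iteration 4: cur = 4, num_found = 2
After iteration 5: cur = 2, num_found = 2
After iteration 6: cur = 1, num_found = 2
After iteration 7: cur = 0, num_found = 3
Loop ends.

Final answer: 3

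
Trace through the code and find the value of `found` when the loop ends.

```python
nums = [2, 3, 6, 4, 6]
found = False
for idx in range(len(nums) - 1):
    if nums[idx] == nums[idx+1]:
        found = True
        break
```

Let's trace through this code step by step.

Initialize: nums = [2, 3, 6, 4, 6]
Initialize: found = False
Entering loop: for idx in range(len(nums) - 1):
After iteration 1: idx = 0, found = False
After iteration 2: idx = 1, found = False
After iteration 3: idx = 2, found = False
After iteration 4: idx = 3, found = False
Loop ends.

Final answer: False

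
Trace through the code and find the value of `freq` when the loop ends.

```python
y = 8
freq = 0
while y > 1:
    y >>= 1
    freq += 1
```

Let's trace through this code step by step.

Initialize: y = 8
Initialize: freq = 0
Entering loop: while y > 1:
After iteration 1: y = 4, freq = 1
After iteration 2: y = 2, freq = 2
After iteration 3: y = 1, freq = 3
Loop ends.

Final answer: 3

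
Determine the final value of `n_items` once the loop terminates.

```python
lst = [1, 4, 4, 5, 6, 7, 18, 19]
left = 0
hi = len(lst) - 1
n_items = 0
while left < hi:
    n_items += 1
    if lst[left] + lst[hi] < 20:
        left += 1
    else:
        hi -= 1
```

Let's trace through this code step by step.

Initialize: lst = [1, 4, 4, 5, 6, 7, 18, 19]
Initialize: left = 0
Initialize: hi = 7
Initialize: n_items = 0
Entering loop: while left < hi:
After iteration 1: left = 0, hi = 6, n_items = 1
After iteration 2: left = 1, hi = 6, n_items = 2
After iteration 3: left = 1, hi = 5, n_items = 3
After iteration 4: left = 2, hi = 5, n_items = 4
After iteration 5: left = 3, hi = 5, n_items = 5
After iteration 6: left = 4, hi = 5, n_items = 6
After iteration 7: left = 5, hi = 5, n_items = 7
Loop ends.

Final answer: 7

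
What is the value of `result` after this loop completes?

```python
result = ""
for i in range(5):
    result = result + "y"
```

Let's trace through this code step by step.

Initialize: result = ''
Entering loop: for i in range(5):
After iteration 1: i = 0, result = 'y'
After iteration 2: i = 1, result = 'yy'
After iteration 3: i = 2, result = 'yyy'
After iteration 4: i = 3, result = 'yyyy'
After iteration 5: i = 4, result = 'yyyyy'
Loop ends.

Final answer: 'yyyyy'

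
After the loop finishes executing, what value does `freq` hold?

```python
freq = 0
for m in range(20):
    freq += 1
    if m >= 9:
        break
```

Let's trace through this code step by step.

Initialize: freq = 0
Entering loop: for m in range(20):
After iteration 1: m = 0, freq = 1
After iteration 2: m = 1, freq = 2
After iteration 3: m = 2, freq = 3
After iteration 4: m = 3, freq = 4
After iteration 5: m = 4, freq = 5
After iteration 6: m = 5, freq = 6
After iteration 7: m = 6, freq = 7
After iteration 8: m = 7, freq = 8
After iteration 9: m = 8, freq = 9
After iteration 10: m = 9, freq = 10
Loop ends.

Final answer: 10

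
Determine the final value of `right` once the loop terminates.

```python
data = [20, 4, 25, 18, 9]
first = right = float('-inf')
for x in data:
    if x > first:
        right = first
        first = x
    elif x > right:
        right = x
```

Let's trace through this code step by step.

Initialize: data = [20, 4, 25, 18, 9]
Initialize: first = -inf
Initialize: right = -inf
Entering loop: for x in data:
After iteration 1: x = 20, first = 20, right = -inf
After iteration 2: x = 4, first = 20, right = 4
After iteration 3: x = 25, first = 25, right = 20
After iteration 4: x = 18, first = 25, right = 20
After iteration 5: x = 9, first = 25, right = 20
Loop ends.

Final answer: 20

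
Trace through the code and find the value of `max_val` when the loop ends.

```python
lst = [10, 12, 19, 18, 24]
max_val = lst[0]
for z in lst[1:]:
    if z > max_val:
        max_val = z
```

Let's trace through this code step by step.

Initialize: lst = [10, 12, 19, 18, 24]
Initialize: max_val = 10
Entering loop: for z in lst[1:]:
After iteration 1: z = 12, max_val = 12
After iteration 2: z = 19, max_val = 19
After iteration 3: z = 18, max_val = 19
After iteration 4: z = 24, max_val = 24
Loop ends.

Final answer: 24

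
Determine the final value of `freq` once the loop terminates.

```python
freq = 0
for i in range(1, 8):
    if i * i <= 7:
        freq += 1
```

Let's trace through this code step by step.

Initialize: freq = 0
Entering loop: for i in range(1, 8):
After iteration 1: i = 1, freq = 1
After iteration 2: i = 2, freq = 2
After iteration 3: i = 3, freq = 2
After iteration 4: i = 4, freq = 2
After iteration 5: i = 5, freq = 2
After iteration 6: i = 6, freq = 2
After iteration 7: i = 7, freq = 2
Loop ends.

Final answer: 2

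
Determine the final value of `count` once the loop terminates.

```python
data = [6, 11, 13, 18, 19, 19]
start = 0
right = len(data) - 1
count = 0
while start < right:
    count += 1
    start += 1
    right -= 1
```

Let's trace through this code step by step.

Initialize: data = [6, 11, 13, 18, 19, 19]
Initialize: start = 0
Initialize: right = 5
Initialize: count = 0
Entering loop: while start < right:
After iteration 1: start = 1, right = 4, count = 1
After iteration 2: start = 2, right = 3, count = 2
After iteration 3: start = 3, right = 2, count = 3
Loop ends.

Final answer: 3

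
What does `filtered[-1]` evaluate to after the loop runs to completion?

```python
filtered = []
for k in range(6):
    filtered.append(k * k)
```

Let's trace through this code step by step.

Initialize: filtered = []
Entering loop: for k in range(6):
After iteration 1: k = 0, filtered = [0]
After iteration 2: k = 1, filtered = [0, 1]
After iteration 3: k = 2, filtered = [0, 1, 4]
After iteration 4: k = 3, filtered = [0, 1, 4, 9]
After iteration 5: k = 4, filtered = [0, 1, 4, 9, 16]
After iteration 6: k = 5, filtered = [0, 1, 4, 9, 16, 25]
Loop ends.
filtered[-1] = 25

Final answer: 25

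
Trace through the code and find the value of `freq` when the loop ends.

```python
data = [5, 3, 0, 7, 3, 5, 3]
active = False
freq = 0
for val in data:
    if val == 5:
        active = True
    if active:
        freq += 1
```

Let's trace through this code step by step.

Initialize: data = [5, 3, 0, 7, 3, 5, 3]
Initialize: active = False
Initialize: freq = 0
Entering loop: for val in data:
After iteration 1: val = 5, active = True, freq = 1
After iteration 2: val = 3, active = True, freq = 2
After iteration 3: val = 0, active = True, freq = 3
After iteration 4: val = 7, active = True, freq = 4
After iteration 5: val = 3, active = True, freq = 5
After iteration 6: val = 5, active = True, freq = 6
After iteration 7: val = 3, active = True, freq = 7
Loop ends.

Final answer: 7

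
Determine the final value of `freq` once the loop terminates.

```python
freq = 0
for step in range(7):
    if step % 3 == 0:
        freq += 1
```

Let's trace through this code step by step.

Initialize: freq = 0
Entering loop: for step in range(7):
After iteration 1: step = 0, freq = 1
After iteration 2: step = 1, freq = 1
After iteration 3: step = 2, freq = 1
After iteration 4: step = 3, freq = 2
After iteration 5: step = 4, freq = 2
After iteration 6: step = 5, freq = 2
After iteration 7: step = 6, freq = 3
Loop ends.

Final answer: 3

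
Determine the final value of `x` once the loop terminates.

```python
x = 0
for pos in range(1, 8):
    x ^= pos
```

Let's trace through this code step by step.

Initialize: x = 0
Entering loop: for pos in range(1, 8):
After iteration 1: pos = 1, x = 1
After iteration 2: pos = 2, x = 3
After iteration 3: pos = 3, x = 0
After iteration 4: pos = 4, x = 4
After iteration 5: pos = 5, x = 1
After iteration 6: pos = 6, x = 7
After iteration 7: pos = 7, x = 0
Loop ends.

Final answer: 0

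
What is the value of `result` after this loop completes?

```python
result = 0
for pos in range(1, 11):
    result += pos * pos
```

Let's trace through this code step by step.

Initialize: result = 0
Entering loop: for pos in range(1, 11):
After iteration 1: pos = 1, result = 1
After iteration 2: pos = 2, result = 5
After iteration 3: pos = 3, result = 14
After iteration 4: pos = 4, result = 30
After iteration 5: pos = 5, result = 55
After iteration 6: pos = 6, result = 91
After iteration 7: pos = 7, result = 140
After iteration 8: pos = 8, result = 204
After iteration 9: pos = 9, result = 285
After iteration 10: pos = 10, result = 385
Loop ends.

Final answer: 385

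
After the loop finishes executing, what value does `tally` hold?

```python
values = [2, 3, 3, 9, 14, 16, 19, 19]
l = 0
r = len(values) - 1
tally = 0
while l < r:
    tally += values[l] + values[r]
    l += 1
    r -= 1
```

Let's trace through this code step by step.

Initialize: values = [2, 3, 3, 9, 14, 16, 19, 19]
Initialize: l = 0
Initialize: r = 7
Initialize: tally = 0
Entering loop: while l < r:
After iteration 1: l = 1, r = 6, tally = 21
After iteration 2: l = 2, r = 5, tally = 43
After iteration 3: l = 3, r = 4, tally = 62
After iteration 4: l = 4, r = 3, tally = 85
Loop ends.

Final answer: 85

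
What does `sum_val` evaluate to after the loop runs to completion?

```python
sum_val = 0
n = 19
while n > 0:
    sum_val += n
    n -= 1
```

Let's trace through this code step by step.

Initialize: sum_val = 0
Initialize: n = 19
Entering loop: while n > 0:
After iteration 1: sum_val = 19, n = 18
After iteration 2: sum_val = 37, n = 17
After iteration 3: sum_val = 54, n = 16
After iteration 4: sum_val = 70, n = 15
After iteration 5: sum_val = 85, n = 14
After iteration 6: sum_val = 99, n = 13
After iteration 7: sum_val = 112, n = 12
After iteration 8: sum_val = 124, n = 11
After iteration 9: sum_val = 135, n = 10
After iteration 10: sum_val = 145, n = 9
After iteration 11: sum_val = 154, n = 8
After iteration 12: sum_val = 162, n = 7
After iteration 13: sum_val = 169, n = 6
After iteration 14: sum_val = 175, n = 5
After iteration 15: sum_val = 180, n = 4
After iteration 16: sum_val = 184, n = 3
After iteration 17: sum_val = 187, n = 2
After iteration 18: sum_val = 189, n = 1
After iteration 19: sum_val = 190, n = 0
Loop ends.

Final answer: 190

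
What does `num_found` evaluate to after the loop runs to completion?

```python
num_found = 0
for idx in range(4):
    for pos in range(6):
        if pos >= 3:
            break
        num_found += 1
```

Let's trace through this code step by step.

Initialize: num_found = 0
Entering loop: for idx in range(4):
After iteration 1: idx = 0, num_found = 3
After iteration 2: idx = 1, num_found = 6
After iteration 3: idx = 2, num_found = 9
After iteration 4: idx = 3, num_found = 12
Loop ends.

Final answer: 12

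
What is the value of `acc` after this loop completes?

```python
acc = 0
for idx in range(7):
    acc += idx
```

Let's trace through this code step by step.

Initialize: acc = 0
Entering loop: for idx in range(7):
After iteration 1: idx = 0, acc = 0
After iteration 2: idx = 1, acc = 1
After iteration 3: idx = 2, acc = 3
After iteration 4: idx = 3, acc = 6
After iteration 5: idx = 4, acc = 10
After iteration 6: idx = 5, acc = 15
After iteration 7: idx = 6, acc = 21
Loop ends.

Final answer: 21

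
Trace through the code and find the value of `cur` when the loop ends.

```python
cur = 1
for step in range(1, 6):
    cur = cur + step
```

Let's trace through this code step by step.

Initialize: cur = 1
Entering loop: for step in range(1, 6):
After iteration 1: step = 1, cur = 2
After iteration 2: step = 2, cur = 4
After iteration 3: step = 3, cur = 7
After iteration 4: step = 4, cur = 11
After iteration 5: step = 5, cur = 16
Loop ends.

Final answer: 16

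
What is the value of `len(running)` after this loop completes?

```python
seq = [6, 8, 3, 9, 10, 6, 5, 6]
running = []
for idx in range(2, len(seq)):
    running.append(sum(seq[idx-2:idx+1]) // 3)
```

Let's trace through this code step by step.

Initialize: seq = [6, 8, 3, 9, 10, 6, 5, 6]
Initialize: running = []
Entering loop: for idx in range(2, len(seq)):
After iteration 1: idx = 2, running = [5]
After iteration 2: idx = 3, running = [5, 6]
After iteration 3: idx = 4, running = [5, 6, 7]
After iteration 4: idx = 5, running = [5, 6, 7, 8]
After iteration 5: idx = 6, running = [5, 6, 7, 8, 7]
After iteration 6: idx = 7, running = [5, 6, 7, 8, 7, 5]
Loop ends.
len(running) = 6

Final answer: 6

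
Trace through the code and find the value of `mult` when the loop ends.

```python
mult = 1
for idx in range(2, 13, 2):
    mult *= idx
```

Let's trace through this code step by step.

Initialize: mult = 1
Entering loop: for idx in range(2, 13, 2):
After iteration 1: idx = 2, mult = 2
After iteration 2: idx = 4, mult = 8
After iteration 3: idx = 6, mult = 48
After iteration 4: idx = 8, mult = 384
After iteration 5: idx = 10, mult = 3840
After iteration 6: idx = 12, mult = 46080
Loop ends.

Final answer: 46080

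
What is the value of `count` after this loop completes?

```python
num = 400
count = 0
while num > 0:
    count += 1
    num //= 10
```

Let's trace through this code step by step.

Initialize: num = 400
Initialize: count = 0
Entering loop: while num > 0:
After iteration 1: num = 40, count = 1
After iteration 2: num = 4, count = 2
After iteration 3: num = 0, count = 3
Loop ends.

Final answer: 3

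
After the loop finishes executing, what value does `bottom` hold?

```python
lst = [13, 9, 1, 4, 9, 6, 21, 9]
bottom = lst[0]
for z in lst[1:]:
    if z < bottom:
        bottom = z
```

Let's trace through this code step by step.

Initialize: lst = [13, 9, 1, 4, 9, 6, 21, 9]
Initialize: bottom = 13
Entering loop: for z in lst[1:]:
After iteration 1: z = 9, bottom = 9
After iteration 2: z = 1, bottom = 1
After iteration 3: z = 4, bottom = 1
After iteration 4: z = 9, bottom = 1
After iteration 5: z = 6, bottom = 1
After iteration 6: z = 21, bottom = 1
After iteration 7: z = 9, bottom = 1
Loop ends.

Final answer: 1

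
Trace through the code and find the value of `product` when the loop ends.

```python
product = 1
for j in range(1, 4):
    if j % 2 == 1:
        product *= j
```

Let's trace through this code step by step.

Initialize: product = 1
Entering loop: for j in range(1, 4):
After iteration 1: j = 1, product = 1
After iteration 2: j = 2, product = 1
After iteration 3: j = 3, product = 3
Loop ends.

Final answer: 3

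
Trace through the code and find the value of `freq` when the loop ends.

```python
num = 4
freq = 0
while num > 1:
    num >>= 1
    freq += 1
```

Let's trace through this code step by step.

Initialize: num = 4
Initialize: freq = 0
Entering loop: while num > 1:
After iteration 1: num = 2, freq = 1
After iteration 2: num = 1, freq = 2
Loop ends.

Final answer: 2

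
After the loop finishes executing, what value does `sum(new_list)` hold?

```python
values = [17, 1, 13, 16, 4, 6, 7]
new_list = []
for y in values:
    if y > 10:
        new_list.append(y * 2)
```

Let's trace through this code step by step.

Initialize: values = [17, 1, 13, 16, 4, 6, 7]
Initialize: new_list = []
Entering loop: for y in values:
After iteration 1: y = 17, new_list = [34]
After iteration 2: y = 1, new_list = [34]
After iteration 3: y = 13, new_list = [34, 26]
After iteration 4: y = 16, new_list = [34, 26, 32]
After iteration 5: y = 4, new_list = [34, 26, 32]
After iteration 6: y = 6, new_list = [34, 26, 32]
After iteration 7: y = 7, new_list = [34, 26, 32]
Loop ends.
sum(new_list) = 92

Final answer: 92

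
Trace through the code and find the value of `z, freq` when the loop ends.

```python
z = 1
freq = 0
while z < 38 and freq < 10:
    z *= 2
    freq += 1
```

Let's trace through this code step by step.

Initialize: z = 1
Initialize: freq = 0
Entering loop: while z < 38 and freq < 10:
After iteration 1: z = 2, freq = 1
After iteration 2: z = 4, freq = 2
After iteration 3: z = 8, freq = 3
After iteration 4: z = 16, freq = 4
After iteration 5: z = 32, freq = 5
After iteration 6: z = 64, freq = 6
Loop ends.

Final answer: 64, 6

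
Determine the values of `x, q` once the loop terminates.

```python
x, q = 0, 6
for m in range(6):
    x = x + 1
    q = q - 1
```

Let's trace through this code step by step.

Initialize: x = 0
Initialize: q = 6
Entering loop: for m in range(6):
After iteration 1: m = 0, x = 1, q = 5
After iteration 2: m = 1, x = 2, q = 4
After iteration 3: m = 2, x = 3, q = 3
After iteration 4: m = 3, x = 4, q = 2
After iteration 5: m = 4, x = 5, q = 1
After iteration 6: m = 5, x = 6, q = 0
Loop ends.

Final answer: 6, 0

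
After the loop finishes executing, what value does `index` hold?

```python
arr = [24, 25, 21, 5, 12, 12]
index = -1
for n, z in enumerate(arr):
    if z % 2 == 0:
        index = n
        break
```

Let's trace through this code step by step.

Initialize: arr = [24, 25, 21, 5, 12, 12]
Initialize: index = -1
Entering loop: for n, z in enumerate(arr):
After iteration 1: n = 0, z = 24, index = 0
Loop ends.

Final answer: 0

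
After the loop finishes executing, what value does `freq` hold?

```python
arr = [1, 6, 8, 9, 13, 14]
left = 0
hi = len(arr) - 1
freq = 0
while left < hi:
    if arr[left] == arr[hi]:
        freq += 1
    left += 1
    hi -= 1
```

Let's trace through this code step by step.

Initialize: arr = [1, 6, 8, 9, 13, 14]
Initialize: left = 0
Initialize: hi = 5
Initialize: freq = 0
Entering loop: while left < hi:
After iteration 1: left = 1, hi = 4, freq = 0
After iteration 2: left = 2, hi = 3, freq = 0
After iteration 3: left = 3, hi = 2, freq = 0
Loop ends.

Final answer: 0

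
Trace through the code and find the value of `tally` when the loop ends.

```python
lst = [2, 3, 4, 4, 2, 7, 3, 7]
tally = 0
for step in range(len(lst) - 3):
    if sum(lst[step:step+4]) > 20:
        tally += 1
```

Let's trace through this code step by step.

Initialize: lst = [2, 3, 4, 4, 2, 7, 3, 7]
Initialize: tally = 0
Entering loop: for step in range(len(lst) - 3):
After iteration 1: step = 0, tally = 0
After iteration 2: step = 1, tally = 0
After iteration 3: step = 2, tally = 0
After iteration 4: step = 3, tally = 0
After iteration 5: step = 4, tally = 0
Loop ends.

Final answer: 0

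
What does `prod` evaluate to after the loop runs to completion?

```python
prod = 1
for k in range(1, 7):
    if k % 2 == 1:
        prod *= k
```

Let's trace through this code step by step.

Initialize: prod = 1
Entering loop: for k in range(1, 7):
After iteration 1: k = 1, prod = 1
After iteration 2: k = 2, prod = 1
After iteration 3: k = 3, prod = 3
After iteration 4: k = 4, prod = 3
After iteration 5: k = 5, prod = 15
After iteration 6: k = 6, prod = 15
Loop ends.

Final answer: 15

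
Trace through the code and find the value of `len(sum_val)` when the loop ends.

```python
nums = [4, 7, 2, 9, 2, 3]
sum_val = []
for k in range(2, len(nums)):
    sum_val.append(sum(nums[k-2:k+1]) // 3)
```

Let's trace through this code step by step.

Initialize: nums = [4, 7, 2, 9, 2, 3]
Initialize: sum_val = []
Entering loop: for k in range(2, len(nums)):
After iteration 1: k = 2, sum_val = [4]
After iteration 2: k = 3, sum_val = [4, 6]
After iteration 3: k = 4, sum_val = [4, 6, 4]
After iteration 4: k = 5, sum_val = [4, 6, 4, 4]
Loop ends.
len(sum_val) = 4

Final answer: 4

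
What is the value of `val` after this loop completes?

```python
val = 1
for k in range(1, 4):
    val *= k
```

Let's trace through this code step by step.

Initialize: val = 1
Entering loop: for k in range(1, 4):
After iteration 1: k = 1, val = 1
After iteration 2: k = 2, val = 2
After iteration 3: k = 3, val = 6
Loop ends.

Final answer: 6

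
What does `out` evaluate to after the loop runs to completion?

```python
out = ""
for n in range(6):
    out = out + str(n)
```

Let's trace through this code step by step.

Initialize: out = ''
Entering loop: for n in range(6):
After iteration 1: n = 0, out = '0'
After iteration 2: n = 1, out = '01'
After iteration 3: n = 2, out = '012'
After iteration 4: n = 3, out = '0123'
After iteration 5: n = 4, out = '01234'
After iteration 6: n = 5, out = '012345'
Loop ends.

Final answer: '012345'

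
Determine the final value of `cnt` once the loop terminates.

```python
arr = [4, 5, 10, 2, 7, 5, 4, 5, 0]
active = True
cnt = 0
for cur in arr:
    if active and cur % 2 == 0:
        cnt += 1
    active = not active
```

Let's trace through this code step by step.

Initialize: arr = [4, 5, 10, 2, 7, 5, 4, 5, 0]
Initialize: active = True
Initialize: cnt = 0
Entering loop: for cur in arr:
After iteration 1: cur = 4, active = False, cnt = 1
After iteration 2: cur = 5, active = True, cnt = 1
After iteration 3: cur = 10, active = False, cnt = 2
After iteration 4: cur = 2, active = True, cnt = 2
After iteration 5: cur = 7, active = False, cnt = 2
After iteration 6: cur = 5, active = True, cnt = 2
After iteration 7: cur = 4, active = False, cnt = 3
After iteration 8: cur = 5, active = True, cnt = 3
After iteration 9: cur = 0, active = False, cnt = 4
Loop ends.

Final answer: 4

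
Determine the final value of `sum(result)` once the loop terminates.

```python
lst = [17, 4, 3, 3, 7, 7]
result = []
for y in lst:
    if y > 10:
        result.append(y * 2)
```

Let's trace through this code step by step.

Initialize: lst = [17, 4, 3, 3, 7, 7]
Initialize: result = []
Entering loop: for y in lst:
After iteration 1: y = 17, result = [34]
After iteration 2: y = 4, result = [34]
After iteration 3: y = 3, result = [34]
After iteration 4: y = 3, result = [34]
After iteration 5: y = 7, result = [34]
After iteration 6: y = 7, result = [34]
Loop ends.
sum(result) = 34

Final answer: 34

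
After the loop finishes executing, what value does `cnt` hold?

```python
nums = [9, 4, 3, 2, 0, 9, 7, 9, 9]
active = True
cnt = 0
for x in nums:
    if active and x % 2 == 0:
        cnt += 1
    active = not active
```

Let's trace through this code step by step.

Initialize: nums = [9, 4, 3, 2, 0, 9, 7, 9, 9]
Initialize: active = True
Initialize: cnt = 0
Entering loop: for x in nums:
After iteration 1: x = 9, active = False, cnt = 0
After iteration 2: x = 4, active = True, cnt = 0
After iteration 3: x = 3, active = False, cnt = 0
After iteration 4: x = 2, active = True, cnt = 0
After iteration 5: x = 0, active = False, cnt = 1
After iteration 6: x = 9, active = True, cnt = 1
After iteration 7: x = 7, active = False, cnt = 1
After iteration 8: x = 9, active = True, cnt = 1
After iteration 9: x = 9, active = False, cnt = 1
Loop ends.

Final answer: 1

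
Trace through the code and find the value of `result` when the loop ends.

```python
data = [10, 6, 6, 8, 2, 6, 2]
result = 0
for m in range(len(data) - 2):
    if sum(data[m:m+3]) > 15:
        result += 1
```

Let's trace through this code step by step.

Initialize: data = [10, 6, 6, 8, 2, 6, 2]
Initialize: result = 0
Entering loop: for m in range(len(data) - 2):
After iteration 1: m = 0, result = 1
After iteration 2: m = 1, result = 2
After iteration 3: m = 2, result = 3
After iteration 4: m = 3, result = 4
After iteration 5: m = 4, result = 4
Loop ends.

Final answer: 4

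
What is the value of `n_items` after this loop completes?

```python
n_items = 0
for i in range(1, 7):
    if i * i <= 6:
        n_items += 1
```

Let's trace through this code step by step.

Initialize: n_items = 0
Entering loop: for i in range(1, 7):
After iteration 1: i = 1, n_items = 1
After iteration 2: i = 2, n_items = 2
After iteration 3: i = 3, n_items = 2
After iteration 4: i = 4, n_items = 2
After iteration 5: i = 5, n_items = 2
After iteration 6: i = 6, n_items = 2
Loop ends.

Final answer: 2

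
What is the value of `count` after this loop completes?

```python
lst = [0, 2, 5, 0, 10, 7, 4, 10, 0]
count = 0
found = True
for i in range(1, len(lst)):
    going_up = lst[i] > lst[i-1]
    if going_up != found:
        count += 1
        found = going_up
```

Let's trace through this code step by step.

Initialize: lst = [0, 2, 5, 0, 10, 7, 4, 10, 0]
Initialize: count = 0
Initialize: found = True
Entering loop: for i in range(1, len(lst)):
After iteration 1: i = 1, count = 0, found = True, going_up = True
After iteration 2: i = 2, count = 0, found = True, going_up = True
After iteration 3: i = 3, count = 1, found = False, going_up = False
After iteration 4: i = 4, count = 2, found = True, going_up = True
After iteration 5: i = 5, count = 3, found = False, going_up = False
After iteration 6: i = 6, count = 3, found = False, going_up = False
After iteration 7: i = 7, count = 4, found = True, going_up = True
After iteration 8: i = 8, count = 5, found = False, going_up = False
Loop ends.

Final answer: 5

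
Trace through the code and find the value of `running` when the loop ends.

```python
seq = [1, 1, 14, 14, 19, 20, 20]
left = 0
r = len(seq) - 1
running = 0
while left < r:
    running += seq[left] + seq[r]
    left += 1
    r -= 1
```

Let's trace through this code step by step.

Initialize: seq = [1, 1, 14, 14, 19, 20, 20]
Initialize: left = 0
Initialize: r = 6
Initialize: running = 0
Entering loop: while left < r:
After iteration 1: left = 1, r = 5, running = 21
After iteration 2: left = 2, r = 4, running = 42
After iteration 3: left = 3, r = 3, running = 75
Loop ends.

Final answer: 75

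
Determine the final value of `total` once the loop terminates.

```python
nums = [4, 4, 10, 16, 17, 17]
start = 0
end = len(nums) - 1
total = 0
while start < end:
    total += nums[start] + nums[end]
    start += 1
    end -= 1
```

Let's trace through this code step by step.

Initialize: nums = [4, 4, 10, 16, 17, 17]
Initialize: start = 0
Initialize: end = 5
Initialize: total = 0
Entering loop: while start < end:
After iteration 1: start = 1, end = 4, total = 21
After iteration 2: start = 2, end = 3, total = 42
After iteration 3: start = 3, end = 2, total = 68
Loop ends.

Final answer: 68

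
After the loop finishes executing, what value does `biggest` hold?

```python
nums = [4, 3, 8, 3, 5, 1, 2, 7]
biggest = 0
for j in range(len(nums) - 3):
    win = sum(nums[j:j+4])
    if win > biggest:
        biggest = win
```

Let's trace through this code step by step.

Initialize: nums = [4, 3, 8, 3, 5, 1, 2, 7]
Initialize: biggest = 0
Entering loop: for j in range(len(nums) - 3):
After iteration 1: j = 0, biggest = 18, win = 18
After iteration 2: j = 1, biggest = 19, win = 19
After iteration 3: j = 2, biggest = 19, win = 17
After iteration 4: j = 3, biggest = 19, win = 11
After iteration 5: j = 4, biggest = 19, win = 15
Loop ends.

Final answer: 19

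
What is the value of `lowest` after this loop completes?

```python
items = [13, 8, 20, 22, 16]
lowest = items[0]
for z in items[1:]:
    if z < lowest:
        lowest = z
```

Let's trace through this code step by step.

Initialize: items = [13, 8, 20, 22, 16]
Initialize: lowest = 13
Entering loop: for z in items[1:]:
After iteration 1: z = 8, lowest = 8
After iteration 2: z = 20, lowest = 8
After iteration 3: z = 22, lowest = 8
After iteration 4: z = 16, lowest = 8
Loop ends.

Final answer: 8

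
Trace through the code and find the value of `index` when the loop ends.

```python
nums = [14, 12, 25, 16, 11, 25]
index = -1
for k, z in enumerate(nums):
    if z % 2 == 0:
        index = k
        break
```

Let's trace through this code step by step.

Initialize: nums = [14, 12, 25, 16, 11, 25]
Initialize: index = -1
Entering loop: for k, z in enumerate(nums):
After iteration 1: k = 0, z = 14, index = 0
Loop ends.

Final answer: 0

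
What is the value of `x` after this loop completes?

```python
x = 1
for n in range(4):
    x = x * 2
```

Let's trace through this code step by step.

Initialize: x = 1
Entering loop: for n in range(4):
After iteration 1: n = 0, x = 2
After iteration 2: n = 1, x = 4
After iteration 3: n = 2, x = 8
After iteration 4: n = 3, x = 16
Loop ends.

Final answer: 16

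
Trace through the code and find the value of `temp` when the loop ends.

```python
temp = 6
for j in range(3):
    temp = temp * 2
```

Let's trace through this code step by step.

Initialize: temp = 6
Entering loop: for j in range(3):
After iteration 1: j = 0, temp = 12
After iteration 2: j = 1, temp = 24
After iteration 3: j = 2, temp = 48
Loop ends.

Final answer: 48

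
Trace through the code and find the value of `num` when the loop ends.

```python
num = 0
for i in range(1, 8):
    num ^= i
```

Let's trace through this code step by step.

Initialize: num = 0
Entering loop: for i in range(1, 8):
After iteration 1: i = 1, num = 1
After iteration 2: i = 2, num = 3
After iteration 3: i = 3, num = 0
After iteration 4: i = 4, num = 4
After iteration 5: i = 5, num = 1
After iteration 6: i = 6, num = 7
After iteration 7: i = 7, num = 0
Loop ends.

Final answer: 0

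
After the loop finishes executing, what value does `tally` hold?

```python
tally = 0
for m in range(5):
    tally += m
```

Let's trace through this code step by step.

Initialize: tally = 0
Entering loop: for m in range(5):
After iteration 1: m = 0, tally = 0
After iteration 2: m = 1, tally = 1
After iteration 3: m = 2, tally = 3
After iteration 4: m = 3, tally = 6
After iteration 5: m = 4, tally = 10
Loop ends.

Final answer: 10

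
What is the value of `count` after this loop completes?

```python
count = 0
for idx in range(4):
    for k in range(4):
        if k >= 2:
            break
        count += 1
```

Let's trace through this code step by step.

Initialize: count = 0
Entering loop: for idx in range(4):
After iteration 1: idx = 0, count = 2
After iteration 2: idx = 1, count = 4
After iteration 3: idx = 2, count = 6
After iteration 4: idx = 3, count = 8
Loop ends.

Final answer: 8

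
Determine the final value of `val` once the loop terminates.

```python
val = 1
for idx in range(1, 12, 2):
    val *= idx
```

Let's trace through this code step by step.

Initialize: val = 1
Entering loop: for idx in range(1, 12, 2):
After iteration 1: idx = 1, val = 1
After iteration 2: idx = 3, val = 3
After iteration 3: idx = 5, val = 15
After iteration 4: idx = 7, val = 105
After iteration 5: idx = 9, val = 945
After iteration 6: idx = 11, val = 10395
Loop ends.

Final answer: 10395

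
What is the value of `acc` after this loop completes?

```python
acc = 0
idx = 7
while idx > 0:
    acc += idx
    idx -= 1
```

Let's trace through this code step by step.

Initialize: acc = 0
Initialize: idx = 7
Entering loop: while idx > 0:
After iteration 1: acc = 7, idx = 6
After iteration 2: acc = 13, idx = 5
After iteration 3: acc = 18, idx = 4
After iteration 4: acc = 22, idx = 3
After iteration 5: acc = 25, idx = 2
After iteration 6: acc = 27, idx = 1
After iteration 7: acc = 28, idx = 0
Loop ends.

Final answer: 28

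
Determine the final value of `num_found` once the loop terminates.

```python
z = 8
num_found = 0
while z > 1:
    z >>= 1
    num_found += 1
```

Let's trace through this code step by step.

Initialize: z = 8
Initialize: num_found = 0
Entering loop: while z > 1:
After iteration 1: z = 4, num_found = 1
After iteration 2: z = 2, num_found = 2
After iteration 3: z = 1, num_found = 3
Loop ends.

Final answer: 3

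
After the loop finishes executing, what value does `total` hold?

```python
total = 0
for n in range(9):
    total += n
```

Let's trace through this code step by step.

Initialize: total = 0
Entering loop: for n in range(9):
After iteration 1: n = 0, total = 0
After iteration 2: n = 1, total = 1
After iteration 3: n = 2, total = 3
After iteration 4: n = 3, total = 6
After iteration 5: n = 4, total = 10
After iteration 6: n = 5, total = 15
After iteration 7: n = 6, total = 21
After iteration 8: n = 7, total = 28
After iteration 9: n = 8, total = 36
Loop ends.

Final answer: 36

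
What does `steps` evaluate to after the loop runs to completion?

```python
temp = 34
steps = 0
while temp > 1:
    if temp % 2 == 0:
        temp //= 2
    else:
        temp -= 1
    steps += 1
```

Let's trace through this code step by step.

Initialize: temp = 34
Initialize: steps = 0
Entering loop: while temp > 1:
After iteration 1: temp = 17, steps = 1
After iteration 2: temp = 16, steps = 2
After iteration 3: temp = 8, steps = 3
After iteration 4: temp = 4, steps = 4
After iteration 5: temp = 2, steps = 5
After iteration 6: temp = 1, steps = 6
Loop ends.

Final answer: 6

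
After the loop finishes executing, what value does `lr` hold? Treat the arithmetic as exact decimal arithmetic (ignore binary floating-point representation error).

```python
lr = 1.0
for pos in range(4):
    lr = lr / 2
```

Let's trace through this code step by step.

Initialize: lr = 1.0
Entering loop: for pos in range(4):
After iteration 1: pos = 0, lr = 0.5
After iteration 2: pos = 1, lr = 0.25
After iteration 3: pos = 2, lr = 0.125
After iteration 4: pos = 3, lr = 0.0625
Loop ends.

Final answer: 0.0625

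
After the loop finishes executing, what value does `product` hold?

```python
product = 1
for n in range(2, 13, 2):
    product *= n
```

Let's trace through this code step by step.

Initialize: product = 1
Entering loop: for n in range(2, 13, 2):
After iteration 1: n = 2, product = 2
After iteration 2: n = 4, product = 8
After iteration 3: n = 6, product = 48
After iteration 4: n = 8, product = 384
After iteration 5: n = 10, product = 3840
After iteration 6: n = 12, product = 46080
Loop ends.

Final answer: 46080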